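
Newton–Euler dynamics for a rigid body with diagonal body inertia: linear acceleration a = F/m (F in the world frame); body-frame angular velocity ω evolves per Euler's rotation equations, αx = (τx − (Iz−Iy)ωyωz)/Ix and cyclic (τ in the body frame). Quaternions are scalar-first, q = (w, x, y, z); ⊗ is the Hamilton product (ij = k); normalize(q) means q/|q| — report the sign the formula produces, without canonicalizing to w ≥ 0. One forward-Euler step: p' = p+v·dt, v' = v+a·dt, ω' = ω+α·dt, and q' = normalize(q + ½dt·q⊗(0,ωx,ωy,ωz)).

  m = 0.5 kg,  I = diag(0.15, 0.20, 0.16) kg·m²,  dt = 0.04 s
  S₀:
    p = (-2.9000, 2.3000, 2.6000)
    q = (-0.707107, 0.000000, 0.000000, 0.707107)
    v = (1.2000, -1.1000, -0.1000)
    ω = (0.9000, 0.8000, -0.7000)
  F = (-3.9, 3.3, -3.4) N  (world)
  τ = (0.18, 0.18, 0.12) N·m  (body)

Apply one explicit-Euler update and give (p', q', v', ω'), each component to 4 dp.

p' = (-2.8520, 2.2560, 2.5960)
q' = (-0.6969, -0.0240, 0.0014, 0.7167)
v' = (0.8880, -0.8360, -0.3720)
ω' = (0.9420, 0.8347, -0.6790)

linear accel F/m = (-7.8000, 6.6000, -6.8000)
p + v·dt = (-2.8520, 2.2560, 2.5960)
v + (F/m)dt = (0.8880, -0.8360, -0.3720)
precession coupling ω×(Iω) = (0.0224, 0.0063, 0.0360)
(τ − ω×Iω)/I = (1.0507, 0.8685, 0.5250)
new body rate ω' = (0.9420, 0.8347, -0.6790)
2q̇ = q⊗(0,ω) = (0.4949749, -1.2020819, 0.0707107, 0.4949749)
q + ½dt·q⊗(0,ω), renormalized = (-0.6969, -0.0240, 0.0014, 0.7167)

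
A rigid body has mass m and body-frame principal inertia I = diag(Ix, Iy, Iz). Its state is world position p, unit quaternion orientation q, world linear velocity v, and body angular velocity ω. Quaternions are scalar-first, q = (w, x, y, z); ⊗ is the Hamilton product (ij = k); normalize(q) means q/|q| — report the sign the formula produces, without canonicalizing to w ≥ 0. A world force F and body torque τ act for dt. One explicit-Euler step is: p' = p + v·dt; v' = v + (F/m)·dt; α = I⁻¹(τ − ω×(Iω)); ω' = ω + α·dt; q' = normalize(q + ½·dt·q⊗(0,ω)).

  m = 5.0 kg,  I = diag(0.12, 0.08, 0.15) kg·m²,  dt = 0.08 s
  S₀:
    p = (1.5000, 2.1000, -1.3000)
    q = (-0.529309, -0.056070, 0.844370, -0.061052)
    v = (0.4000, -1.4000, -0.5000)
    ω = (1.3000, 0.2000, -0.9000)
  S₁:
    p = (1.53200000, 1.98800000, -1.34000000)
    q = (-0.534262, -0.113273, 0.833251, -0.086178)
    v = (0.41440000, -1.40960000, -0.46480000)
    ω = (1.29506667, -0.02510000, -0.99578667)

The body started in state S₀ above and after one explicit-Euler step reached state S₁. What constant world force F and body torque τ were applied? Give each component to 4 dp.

F = (0.9000, -0.6000, 2.2000)
τ = (-0.0200, -0.1900, -0.1900)

v₁ − v₀ = (0.01440000, -0.00960000, 0.03520000)
m·(v₁−v₀)/dt = (0.9000, -0.6000, 2.2000)
Δω = ω₁−ω₀ = (-0.00493333, -0.22510000, -0.09578667)
precession coupling = (-0.0126, 0.0351, -0.0104)
τ = I·(Δω/dt) + ω₀×(Iω₀) = (-0.0200, -0.1900, -0.1900)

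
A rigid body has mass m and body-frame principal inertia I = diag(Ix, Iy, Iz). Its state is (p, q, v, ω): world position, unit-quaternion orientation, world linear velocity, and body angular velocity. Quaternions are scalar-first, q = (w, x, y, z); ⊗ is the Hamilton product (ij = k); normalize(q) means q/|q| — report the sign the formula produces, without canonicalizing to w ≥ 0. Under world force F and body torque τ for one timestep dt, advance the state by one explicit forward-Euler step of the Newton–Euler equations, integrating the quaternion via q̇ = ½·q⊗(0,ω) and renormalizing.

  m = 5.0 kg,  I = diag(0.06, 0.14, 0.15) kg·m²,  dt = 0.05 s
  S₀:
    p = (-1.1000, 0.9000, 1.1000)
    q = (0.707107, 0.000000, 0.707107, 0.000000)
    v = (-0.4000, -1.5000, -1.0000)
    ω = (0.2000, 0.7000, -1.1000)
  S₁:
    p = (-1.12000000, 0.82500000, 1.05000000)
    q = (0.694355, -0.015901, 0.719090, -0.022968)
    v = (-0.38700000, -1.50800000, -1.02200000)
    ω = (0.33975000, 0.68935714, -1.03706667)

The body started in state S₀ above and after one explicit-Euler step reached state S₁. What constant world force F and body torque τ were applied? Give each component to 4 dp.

F = (1.3000, -0.8000, -2.2000)
τ = (0.1600, -0.0100, 0.2000)

velocity change Δv = (0.01300000, -0.00800000, -0.02200000)
applied force F = (1.3000, -0.8000, -2.2000)
rate change Δω = (0.13975000, -0.01064286, 0.06293333)
precession coupling = (-0.0077, 0.0198, 0.0112)
applied torque τ = (0.1600, -0.0100, 0.2000)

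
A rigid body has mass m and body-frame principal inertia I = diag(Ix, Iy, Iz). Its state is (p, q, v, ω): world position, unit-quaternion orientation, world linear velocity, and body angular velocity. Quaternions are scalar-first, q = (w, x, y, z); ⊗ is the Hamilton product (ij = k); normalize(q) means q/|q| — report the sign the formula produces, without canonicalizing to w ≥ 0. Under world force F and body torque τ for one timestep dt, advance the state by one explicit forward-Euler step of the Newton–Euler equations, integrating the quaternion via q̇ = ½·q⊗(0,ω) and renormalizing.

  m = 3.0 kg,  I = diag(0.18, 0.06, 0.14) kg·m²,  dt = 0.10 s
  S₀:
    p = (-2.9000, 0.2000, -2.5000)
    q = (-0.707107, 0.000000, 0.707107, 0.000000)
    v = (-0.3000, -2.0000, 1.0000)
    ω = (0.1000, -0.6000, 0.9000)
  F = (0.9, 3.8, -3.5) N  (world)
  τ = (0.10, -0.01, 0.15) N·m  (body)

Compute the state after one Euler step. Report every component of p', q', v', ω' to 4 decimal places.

linear accel F/m = (0.3000, 1.2667, -1.1667)
new position p' = (-2.9300, 0.0000, -2.4000)
new velocity v' = (-0.2700, -1.8733, 0.8833)
α = I⁻¹(τ − ω×Iω) = (0.7956, -0.2267, 1.0200)
ω + α·dt = (0.1796, -0.6227, 1.0020)
q⊗(0,ω) = (0.4242642, 0.5656856, 0.4242642, -0.7071070)
updated quaternion q' = (-0.6849, 0.0282, 0.7272, -0.0353)

p' = (-2.9300, 0.0000, -2.4000)
q' = (-0.6849, 0.0282, 0.7272, -0.0353)
v' = (-0.2700, -1.8733, 0.8833)
ω' = (0.1796, -0.6227, 1.0020)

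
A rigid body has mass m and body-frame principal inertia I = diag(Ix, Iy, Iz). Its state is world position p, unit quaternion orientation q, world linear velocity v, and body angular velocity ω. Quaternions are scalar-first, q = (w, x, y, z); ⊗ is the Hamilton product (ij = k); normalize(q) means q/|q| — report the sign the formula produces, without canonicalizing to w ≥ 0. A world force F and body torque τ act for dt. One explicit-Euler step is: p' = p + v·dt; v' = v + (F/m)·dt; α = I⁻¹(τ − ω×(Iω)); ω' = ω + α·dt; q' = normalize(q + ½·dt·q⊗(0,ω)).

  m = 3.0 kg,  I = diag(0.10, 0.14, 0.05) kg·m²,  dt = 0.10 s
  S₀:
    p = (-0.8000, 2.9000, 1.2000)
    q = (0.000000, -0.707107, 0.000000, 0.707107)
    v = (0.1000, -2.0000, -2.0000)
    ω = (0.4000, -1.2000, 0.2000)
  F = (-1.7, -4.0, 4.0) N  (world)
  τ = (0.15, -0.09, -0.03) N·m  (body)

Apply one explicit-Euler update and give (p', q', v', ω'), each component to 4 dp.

(τ − ω×Iω)/I = (1.2840, -0.6714, -0.2160)
new body rate ω' = (0.5284, -1.2671, 0.1784)
2q̇ = q⊗(0,ω) = (0.1414214, 0.8485284, 0.4242642, 0.8485284)
q + ½dt·q⊗(0,ω), renormalized = (0.0071, -0.6633, 0.0212, 0.7480)
linear accel F/m = (-0.5667, -1.3333, 1.3333)
p + v·dt = (-0.7900, 2.7000, 1.0000)
new velocity v' = (0.0433, -2.1333, -1.8667)

p' = (-0.7900, 2.7000, 1.0000)
q' = (0.0071, -0.6633, 0.0212, 0.7480)
v' = (0.0433, -2.1333, -1.8667)
ω' = (0.5284, -1.2671, 0.1784)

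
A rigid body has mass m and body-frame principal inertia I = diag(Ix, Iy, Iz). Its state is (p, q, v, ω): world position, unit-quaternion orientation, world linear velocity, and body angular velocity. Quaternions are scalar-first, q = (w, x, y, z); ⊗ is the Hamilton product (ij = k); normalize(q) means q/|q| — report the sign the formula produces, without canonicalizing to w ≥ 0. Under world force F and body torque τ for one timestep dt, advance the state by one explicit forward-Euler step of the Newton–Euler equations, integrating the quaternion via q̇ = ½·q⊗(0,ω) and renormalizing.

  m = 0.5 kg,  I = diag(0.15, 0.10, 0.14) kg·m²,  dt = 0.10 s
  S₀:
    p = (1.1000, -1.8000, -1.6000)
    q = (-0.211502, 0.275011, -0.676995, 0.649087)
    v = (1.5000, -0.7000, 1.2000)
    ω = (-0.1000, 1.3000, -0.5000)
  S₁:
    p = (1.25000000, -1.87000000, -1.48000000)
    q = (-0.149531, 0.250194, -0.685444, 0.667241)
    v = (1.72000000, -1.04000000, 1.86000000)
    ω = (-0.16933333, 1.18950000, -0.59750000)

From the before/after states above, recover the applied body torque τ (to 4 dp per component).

τ = (-0.1300, -0.1100, -0.1300)

rate change Δω = (-0.06933333, -0.11050000, -0.09750000)
applied torque τ = (-0.1300, -0.1100, -0.1300)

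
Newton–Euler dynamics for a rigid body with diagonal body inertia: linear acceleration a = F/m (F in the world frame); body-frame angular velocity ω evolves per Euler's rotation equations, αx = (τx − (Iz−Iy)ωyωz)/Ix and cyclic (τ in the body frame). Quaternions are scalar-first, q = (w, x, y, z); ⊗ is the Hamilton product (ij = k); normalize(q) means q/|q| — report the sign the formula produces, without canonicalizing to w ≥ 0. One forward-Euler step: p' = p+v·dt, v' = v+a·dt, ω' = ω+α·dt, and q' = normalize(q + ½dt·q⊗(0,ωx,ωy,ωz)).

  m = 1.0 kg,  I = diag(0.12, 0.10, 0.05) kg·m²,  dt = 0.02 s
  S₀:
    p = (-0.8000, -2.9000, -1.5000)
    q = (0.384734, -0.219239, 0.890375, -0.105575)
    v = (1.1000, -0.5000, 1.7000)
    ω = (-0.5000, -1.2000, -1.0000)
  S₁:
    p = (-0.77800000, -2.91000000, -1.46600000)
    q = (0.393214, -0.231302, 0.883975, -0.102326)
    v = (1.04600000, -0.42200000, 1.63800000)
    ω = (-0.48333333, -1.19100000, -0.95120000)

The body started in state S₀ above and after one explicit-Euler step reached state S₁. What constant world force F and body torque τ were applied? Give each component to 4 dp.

F = (-2.7000, 3.9000, -3.1000)
τ = (0.0400, 0.0800, 0.1100)

Δv = v₁−v₀ = (-0.05400000, 0.07800000, -0.06200000)
m·(v₁−v₀)/dt = (-2.7000, 3.9000, -3.1000)
ω₁ − ω₀ = (0.01666667, 0.00900000, 0.04880000)
applied torque τ = (0.0400, 0.0800, 0.1100)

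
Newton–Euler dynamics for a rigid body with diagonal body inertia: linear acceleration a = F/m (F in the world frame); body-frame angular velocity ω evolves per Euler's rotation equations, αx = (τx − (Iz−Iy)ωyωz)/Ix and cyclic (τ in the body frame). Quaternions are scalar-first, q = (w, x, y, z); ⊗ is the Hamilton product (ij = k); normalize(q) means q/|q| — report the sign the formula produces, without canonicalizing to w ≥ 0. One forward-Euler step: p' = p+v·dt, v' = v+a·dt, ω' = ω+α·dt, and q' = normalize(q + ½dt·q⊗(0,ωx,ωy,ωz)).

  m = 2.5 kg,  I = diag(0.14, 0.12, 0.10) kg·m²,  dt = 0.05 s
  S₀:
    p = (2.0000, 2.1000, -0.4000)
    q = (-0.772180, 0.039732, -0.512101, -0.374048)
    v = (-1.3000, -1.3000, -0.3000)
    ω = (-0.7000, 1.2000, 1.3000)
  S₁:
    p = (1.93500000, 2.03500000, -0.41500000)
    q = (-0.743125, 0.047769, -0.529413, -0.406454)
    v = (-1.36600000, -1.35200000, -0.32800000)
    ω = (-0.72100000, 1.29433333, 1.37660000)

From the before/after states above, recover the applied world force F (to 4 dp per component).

Δv = v₁−v₀ = (-0.06600000, -0.05200000, -0.02800000)
applied force F = (-3.3000, -2.6000, -1.4000)

F = (-3.3000, -2.6000, -1.4000)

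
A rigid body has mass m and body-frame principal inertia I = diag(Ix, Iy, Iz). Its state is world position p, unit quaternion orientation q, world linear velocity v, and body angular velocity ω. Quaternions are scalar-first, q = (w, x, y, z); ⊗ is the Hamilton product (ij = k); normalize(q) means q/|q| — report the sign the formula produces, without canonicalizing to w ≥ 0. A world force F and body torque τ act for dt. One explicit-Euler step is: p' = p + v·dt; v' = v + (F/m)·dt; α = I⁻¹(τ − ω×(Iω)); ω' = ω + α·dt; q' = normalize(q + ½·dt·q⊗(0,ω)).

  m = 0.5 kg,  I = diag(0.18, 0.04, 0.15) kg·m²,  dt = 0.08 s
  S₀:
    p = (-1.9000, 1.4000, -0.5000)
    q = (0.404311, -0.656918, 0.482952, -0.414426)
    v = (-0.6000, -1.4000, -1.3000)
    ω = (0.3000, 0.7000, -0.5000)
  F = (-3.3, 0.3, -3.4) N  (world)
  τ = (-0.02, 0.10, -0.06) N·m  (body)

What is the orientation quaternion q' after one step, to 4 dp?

q⊗(0,ω) = (-0.3482040, 0.1699155, -0.1697691, -0.8068837)
updated quaternion q' = (0.3901, -0.6497, 0.4758, -0.4464)

q' = (0.3901, -0.6497, 0.4758, -0.4464)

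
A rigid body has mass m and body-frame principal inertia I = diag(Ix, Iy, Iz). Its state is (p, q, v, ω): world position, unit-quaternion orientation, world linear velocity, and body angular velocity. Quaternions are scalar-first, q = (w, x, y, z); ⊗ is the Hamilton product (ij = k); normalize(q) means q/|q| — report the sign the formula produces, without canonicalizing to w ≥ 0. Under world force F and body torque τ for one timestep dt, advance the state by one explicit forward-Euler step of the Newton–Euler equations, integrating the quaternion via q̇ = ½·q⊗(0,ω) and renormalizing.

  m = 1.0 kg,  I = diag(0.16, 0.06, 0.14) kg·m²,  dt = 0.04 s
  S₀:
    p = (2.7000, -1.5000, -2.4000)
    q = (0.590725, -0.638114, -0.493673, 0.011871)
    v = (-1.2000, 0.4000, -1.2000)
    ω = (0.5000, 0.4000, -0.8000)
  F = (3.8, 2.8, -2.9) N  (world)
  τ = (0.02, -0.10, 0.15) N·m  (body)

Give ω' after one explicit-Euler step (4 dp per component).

ω' = (0.5114, 0.3387, -0.7514)

precession coupling ω×(Iω) = (-0.0256, -0.0080, -0.0200)
angular accel α = (0.2850, -1.5333, 1.2143)
new body rate ω' = (0.5114, 0.3387, -0.7514)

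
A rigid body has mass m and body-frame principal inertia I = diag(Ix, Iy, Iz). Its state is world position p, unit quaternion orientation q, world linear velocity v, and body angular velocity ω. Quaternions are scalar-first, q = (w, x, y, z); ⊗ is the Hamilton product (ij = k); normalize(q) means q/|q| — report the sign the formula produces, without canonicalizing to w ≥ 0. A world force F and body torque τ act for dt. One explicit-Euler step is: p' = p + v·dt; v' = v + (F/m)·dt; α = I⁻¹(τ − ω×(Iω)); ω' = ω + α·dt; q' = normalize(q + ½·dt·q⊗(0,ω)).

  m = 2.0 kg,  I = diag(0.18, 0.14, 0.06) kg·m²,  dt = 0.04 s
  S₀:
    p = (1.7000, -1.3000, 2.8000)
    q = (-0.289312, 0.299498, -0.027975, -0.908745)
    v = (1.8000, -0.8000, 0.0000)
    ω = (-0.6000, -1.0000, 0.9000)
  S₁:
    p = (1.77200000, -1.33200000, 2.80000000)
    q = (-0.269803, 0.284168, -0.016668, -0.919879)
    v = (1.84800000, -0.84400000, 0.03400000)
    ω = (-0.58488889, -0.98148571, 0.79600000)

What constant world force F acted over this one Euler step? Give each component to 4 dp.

F = (2.4000, -2.2000, 1.7000)

Δv = v₁−v₀ = (0.04800000, -0.04400000, 0.03400000)
m·(v₁−v₀)/dt = (2.4000, -2.2000, 1.7000)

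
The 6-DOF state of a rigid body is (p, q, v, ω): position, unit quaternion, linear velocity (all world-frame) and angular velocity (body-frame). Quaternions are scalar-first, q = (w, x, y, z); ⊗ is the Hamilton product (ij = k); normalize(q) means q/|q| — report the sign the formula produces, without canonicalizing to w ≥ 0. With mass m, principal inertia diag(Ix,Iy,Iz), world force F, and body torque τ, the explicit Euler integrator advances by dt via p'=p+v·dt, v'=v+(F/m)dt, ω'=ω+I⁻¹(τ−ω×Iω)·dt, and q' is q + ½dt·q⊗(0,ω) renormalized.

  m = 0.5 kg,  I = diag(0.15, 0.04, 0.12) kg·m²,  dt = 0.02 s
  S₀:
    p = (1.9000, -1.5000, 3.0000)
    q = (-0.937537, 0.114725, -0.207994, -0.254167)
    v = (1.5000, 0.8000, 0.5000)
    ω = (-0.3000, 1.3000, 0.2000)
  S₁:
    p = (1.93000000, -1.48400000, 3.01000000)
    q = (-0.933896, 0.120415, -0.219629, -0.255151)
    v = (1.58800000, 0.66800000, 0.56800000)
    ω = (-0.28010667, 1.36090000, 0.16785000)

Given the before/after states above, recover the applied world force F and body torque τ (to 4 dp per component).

ω₁ − ω₀ = (0.01989333, 0.06090000, -0.03215000)
applied torque τ = (0.1700, 0.1200, -0.1500)
v₁ − v₀ = (0.08800000, -0.13200000, 0.06800000)
applied force F = (2.2000, -3.3000, 1.7000)

F = (2.2000, -3.3000, 1.7000)
τ = (0.1700, 0.1200, -0.1500)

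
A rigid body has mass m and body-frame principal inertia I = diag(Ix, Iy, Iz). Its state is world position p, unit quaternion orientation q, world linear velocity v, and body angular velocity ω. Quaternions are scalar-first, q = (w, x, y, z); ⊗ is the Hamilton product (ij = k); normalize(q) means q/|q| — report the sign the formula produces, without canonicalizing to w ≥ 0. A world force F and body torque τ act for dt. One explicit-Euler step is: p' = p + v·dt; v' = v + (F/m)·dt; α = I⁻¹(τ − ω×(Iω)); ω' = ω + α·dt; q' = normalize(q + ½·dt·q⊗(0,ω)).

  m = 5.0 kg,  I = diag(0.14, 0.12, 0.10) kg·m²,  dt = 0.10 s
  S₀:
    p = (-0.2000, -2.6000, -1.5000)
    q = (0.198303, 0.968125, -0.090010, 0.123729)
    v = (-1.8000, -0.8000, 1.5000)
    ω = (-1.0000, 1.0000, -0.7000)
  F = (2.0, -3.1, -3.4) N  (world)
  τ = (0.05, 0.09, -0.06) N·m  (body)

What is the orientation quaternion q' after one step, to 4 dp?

q⊗(0,ω) = (1.1447453, -0.2590250, 0.7522615, 0.7393029)
updated quaternion q' = (0.2547, 0.9522, -0.0522, 0.1602)

q' = (0.2547, 0.9522, -0.0522, 0.1602)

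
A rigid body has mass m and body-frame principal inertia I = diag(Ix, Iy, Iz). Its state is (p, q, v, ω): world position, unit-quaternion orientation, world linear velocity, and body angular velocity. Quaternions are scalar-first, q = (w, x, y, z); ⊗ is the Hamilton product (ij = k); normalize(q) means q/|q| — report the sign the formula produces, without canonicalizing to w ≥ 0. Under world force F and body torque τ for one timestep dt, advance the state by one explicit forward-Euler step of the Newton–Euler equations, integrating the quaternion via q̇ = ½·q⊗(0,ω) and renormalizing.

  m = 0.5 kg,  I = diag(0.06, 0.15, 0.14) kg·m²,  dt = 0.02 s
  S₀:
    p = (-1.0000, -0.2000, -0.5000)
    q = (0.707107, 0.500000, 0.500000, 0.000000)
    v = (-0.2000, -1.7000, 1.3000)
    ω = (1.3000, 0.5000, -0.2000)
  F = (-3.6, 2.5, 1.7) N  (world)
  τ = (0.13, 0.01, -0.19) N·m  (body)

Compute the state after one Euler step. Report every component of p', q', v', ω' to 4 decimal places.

p' = (-1.0040, -0.2340, -0.4740)
q' = (0.6980, 0.5081, 0.5045, -0.0054)
v' = (-0.3440, -1.6000, 1.3680)
ω' = (1.3430, 0.4986, -0.2355)

(τ − ω×Iω)/I = (2.1500, -0.0720, -1.7750)
new body rate ω' = (1.3430, 0.4986, -0.2355)
2q̇ = q⊗(0,ω) = (-0.9000000, 0.8192391, 0.4535535, -0.5414214)
q + ½dt·q⊗(0,ω), renormalized = (0.6980, 0.5081, 0.5045, -0.0054)
linear accel F/m = (-7.2000, 5.0000, 3.4000)
new position p' = (-1.0040, -0.2340, -0.4740)
new velocity v' = (-0.3440, -1.6000, 1.3680)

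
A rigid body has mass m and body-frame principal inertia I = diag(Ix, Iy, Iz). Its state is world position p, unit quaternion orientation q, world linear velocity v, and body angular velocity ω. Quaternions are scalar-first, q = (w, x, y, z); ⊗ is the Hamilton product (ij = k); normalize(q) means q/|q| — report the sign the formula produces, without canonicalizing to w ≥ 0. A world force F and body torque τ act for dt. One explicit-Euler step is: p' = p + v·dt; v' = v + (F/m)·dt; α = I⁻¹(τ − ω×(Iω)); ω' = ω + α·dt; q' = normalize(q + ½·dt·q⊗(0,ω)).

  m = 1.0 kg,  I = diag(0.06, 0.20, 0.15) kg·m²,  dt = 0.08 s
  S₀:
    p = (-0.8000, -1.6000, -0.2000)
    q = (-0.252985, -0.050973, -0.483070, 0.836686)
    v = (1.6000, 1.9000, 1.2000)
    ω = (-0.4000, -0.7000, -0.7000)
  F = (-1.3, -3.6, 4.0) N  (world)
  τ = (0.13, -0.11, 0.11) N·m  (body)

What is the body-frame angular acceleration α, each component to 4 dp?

α = (2.5750, -0.4240, 0.4720)

precession coupling ω×(Iω) = (-0.0245, -0.0252, 0.0392)
angular accel α = (2.5750, -0.4240, 0.4720)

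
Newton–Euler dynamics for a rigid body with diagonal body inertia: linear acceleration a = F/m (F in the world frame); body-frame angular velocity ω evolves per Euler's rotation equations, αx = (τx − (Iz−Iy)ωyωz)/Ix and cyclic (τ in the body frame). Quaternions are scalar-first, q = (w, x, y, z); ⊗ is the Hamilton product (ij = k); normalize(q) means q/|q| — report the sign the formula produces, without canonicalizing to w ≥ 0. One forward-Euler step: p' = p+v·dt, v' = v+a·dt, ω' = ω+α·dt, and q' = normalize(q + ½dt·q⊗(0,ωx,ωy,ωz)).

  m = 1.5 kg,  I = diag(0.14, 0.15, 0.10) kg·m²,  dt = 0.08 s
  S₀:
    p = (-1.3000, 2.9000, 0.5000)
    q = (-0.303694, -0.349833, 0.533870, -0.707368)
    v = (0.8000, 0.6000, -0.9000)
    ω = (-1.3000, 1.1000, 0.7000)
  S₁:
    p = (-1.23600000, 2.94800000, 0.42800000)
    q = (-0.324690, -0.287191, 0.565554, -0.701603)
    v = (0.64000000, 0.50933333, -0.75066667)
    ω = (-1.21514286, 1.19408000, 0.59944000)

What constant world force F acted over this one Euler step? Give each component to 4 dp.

F = (-3.0000, -1.7000, 2.8000)

v₁ − v₀ = (-0.16000000, -0.09066667, 0.14933333)
m·(v₁−v₀)/dt = (-3.0000, -1.7000, 2.8000)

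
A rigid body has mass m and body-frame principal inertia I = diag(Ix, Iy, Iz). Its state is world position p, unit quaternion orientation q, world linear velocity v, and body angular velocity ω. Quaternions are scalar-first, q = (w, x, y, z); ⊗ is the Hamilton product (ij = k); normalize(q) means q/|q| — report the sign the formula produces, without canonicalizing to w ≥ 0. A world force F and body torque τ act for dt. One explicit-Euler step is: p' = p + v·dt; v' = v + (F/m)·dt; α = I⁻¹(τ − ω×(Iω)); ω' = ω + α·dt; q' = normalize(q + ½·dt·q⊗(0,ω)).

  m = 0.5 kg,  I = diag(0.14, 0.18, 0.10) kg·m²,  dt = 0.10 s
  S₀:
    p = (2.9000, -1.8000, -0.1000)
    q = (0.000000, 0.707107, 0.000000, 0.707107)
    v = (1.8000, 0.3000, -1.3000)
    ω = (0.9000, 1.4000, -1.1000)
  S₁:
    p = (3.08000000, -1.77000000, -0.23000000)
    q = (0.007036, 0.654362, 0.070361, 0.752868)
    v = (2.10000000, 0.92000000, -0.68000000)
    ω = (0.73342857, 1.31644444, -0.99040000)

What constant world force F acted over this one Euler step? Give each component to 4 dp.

F = (1.5000, 3.1000, 3.1000)

v₁ − v₀ = (0.30000000, 0.62000000, 0.62000000)
m·(v₁−v₀)/dt = (1.5000, 3.1000, 3.1000)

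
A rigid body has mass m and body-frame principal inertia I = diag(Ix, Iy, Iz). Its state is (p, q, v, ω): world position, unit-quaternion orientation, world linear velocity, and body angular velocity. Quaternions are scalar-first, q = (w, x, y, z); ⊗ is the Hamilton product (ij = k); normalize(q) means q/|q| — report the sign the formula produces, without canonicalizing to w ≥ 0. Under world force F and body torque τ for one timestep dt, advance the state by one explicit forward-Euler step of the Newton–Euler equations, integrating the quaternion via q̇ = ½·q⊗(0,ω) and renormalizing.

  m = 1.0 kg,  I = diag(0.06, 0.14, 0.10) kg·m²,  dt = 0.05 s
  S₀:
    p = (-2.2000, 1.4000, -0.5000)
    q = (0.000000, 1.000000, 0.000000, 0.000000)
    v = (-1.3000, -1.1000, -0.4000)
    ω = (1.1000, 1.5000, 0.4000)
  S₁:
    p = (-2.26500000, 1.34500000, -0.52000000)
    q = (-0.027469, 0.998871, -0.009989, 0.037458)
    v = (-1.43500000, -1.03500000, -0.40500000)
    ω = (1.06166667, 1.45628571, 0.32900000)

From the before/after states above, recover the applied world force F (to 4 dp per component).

velocity change Δv = (-0.13500000, 0.06500000, -0.00500000)
F = m·Δv/dt = (-2.7000, 1.3000, -0.1000)

F = (-2.7000, 1.3000, -0.1000)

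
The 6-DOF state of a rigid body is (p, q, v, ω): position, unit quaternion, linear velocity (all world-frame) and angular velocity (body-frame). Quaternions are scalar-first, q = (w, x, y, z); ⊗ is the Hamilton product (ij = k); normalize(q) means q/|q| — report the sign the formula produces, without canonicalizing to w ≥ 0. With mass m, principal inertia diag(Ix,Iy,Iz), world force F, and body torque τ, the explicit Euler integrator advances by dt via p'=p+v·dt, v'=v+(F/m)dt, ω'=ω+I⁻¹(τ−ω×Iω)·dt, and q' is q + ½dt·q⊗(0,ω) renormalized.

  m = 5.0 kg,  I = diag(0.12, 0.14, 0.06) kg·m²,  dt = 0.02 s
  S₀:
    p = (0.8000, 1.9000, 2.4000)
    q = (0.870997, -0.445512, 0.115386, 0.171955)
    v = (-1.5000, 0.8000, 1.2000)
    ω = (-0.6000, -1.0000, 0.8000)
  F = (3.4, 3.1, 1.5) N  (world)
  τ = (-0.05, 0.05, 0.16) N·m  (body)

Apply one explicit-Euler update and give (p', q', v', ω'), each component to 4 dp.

p' = (0.7700, 1.9160, 2.4240)
q' = (0.8680, -0.4481, 0.1092, 0.1841)
v' = (-1.4864, 0.8124, 1.2060)
ω' = (-0.6190, -0.9887, 0.8493)

p' = p + v·dt = (0.7700, 1.9160, 2.4240)
new velocity v' = (-1.4864, 0.8124, 1.2060)
ω×(Iω) gyroscopic = (0.0640, -0.0288, 0.0120)
(τ − ω×Iω)/I = (-0.9500, 0.5629, 2.4667)
ω + α·dt = (-0.6190, -0.9887, 0.8493)
Hamilton product q⊗(0,ω) = (-0.2894852, -0.2583344, -0.6177604, 1.2115412)
updated quaternion q' = (0.8680, -0.4481, 0.1092, 0.1841)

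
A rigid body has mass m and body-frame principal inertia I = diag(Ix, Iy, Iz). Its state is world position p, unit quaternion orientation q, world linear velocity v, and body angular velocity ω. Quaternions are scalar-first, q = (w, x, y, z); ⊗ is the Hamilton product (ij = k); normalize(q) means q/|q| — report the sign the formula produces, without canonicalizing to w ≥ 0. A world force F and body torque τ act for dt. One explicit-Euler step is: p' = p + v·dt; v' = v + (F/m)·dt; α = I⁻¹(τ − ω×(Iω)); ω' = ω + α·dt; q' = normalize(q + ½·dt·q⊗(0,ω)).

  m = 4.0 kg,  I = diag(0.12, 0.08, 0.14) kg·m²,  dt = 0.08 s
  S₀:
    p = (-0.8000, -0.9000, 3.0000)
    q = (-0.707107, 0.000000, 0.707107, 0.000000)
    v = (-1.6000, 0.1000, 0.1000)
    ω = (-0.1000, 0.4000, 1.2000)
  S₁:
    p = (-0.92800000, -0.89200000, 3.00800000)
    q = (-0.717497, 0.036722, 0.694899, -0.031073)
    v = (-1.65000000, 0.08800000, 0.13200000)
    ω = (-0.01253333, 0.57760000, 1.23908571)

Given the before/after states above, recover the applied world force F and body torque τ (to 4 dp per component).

F = (-2.5000, -0.6000, 1.6000)
τ = (0.1600, 0.1800, 0.0700)

rate change Δω = (0.08746667, 0.17760000, 0.03908571)
applied torque τ = (0.1600, 0.1800, 0.0700)
v₁ − v₀ = (-0.05000000, -0.01200000, 0.03200000)
m·(v₁−v₀)/dt = (-2.5000, -0.6000, 1.6000)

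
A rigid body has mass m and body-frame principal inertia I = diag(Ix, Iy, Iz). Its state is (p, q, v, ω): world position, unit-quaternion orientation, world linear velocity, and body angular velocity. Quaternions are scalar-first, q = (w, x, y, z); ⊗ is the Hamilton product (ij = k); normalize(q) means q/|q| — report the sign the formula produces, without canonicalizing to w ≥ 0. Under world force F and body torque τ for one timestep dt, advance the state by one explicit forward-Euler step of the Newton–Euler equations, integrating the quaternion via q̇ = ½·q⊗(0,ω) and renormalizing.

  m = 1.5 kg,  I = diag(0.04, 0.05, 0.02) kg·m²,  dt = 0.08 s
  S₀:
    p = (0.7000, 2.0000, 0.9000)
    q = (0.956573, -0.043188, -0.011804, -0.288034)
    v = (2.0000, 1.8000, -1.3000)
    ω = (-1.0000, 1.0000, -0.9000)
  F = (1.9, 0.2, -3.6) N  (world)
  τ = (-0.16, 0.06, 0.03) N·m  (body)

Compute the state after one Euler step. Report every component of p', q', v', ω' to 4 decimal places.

(τ − ω×Iω)/I = (-4.6750, 0.8400, 2.0000)
new body rate ω' = (-1.3740, 1.0672, -0.7400)
2q̇ = q⊗(0,ω) = (-0.2906146, -0.6579154, 1.2057378, -0.9159077)
updated quaternion q' = (0.9428, -0.0693, 0.0363, -0.3239)
a = F/m = (1.2667, 0.1333, -2.4000)
new position p' = (0.8600, 2.1440, 0.7960)
new velocity v' = (2.1013, 1.8107, -1.4920)

p' = (0.8600, 2.1440, 0.7960)
q' = (0.9428, -0.0693, 0.0363, -0.3239)
v' = (2.1013, 1.8107, -1.4920)
ω' = (-1.3740, 1.0672, -0.7400)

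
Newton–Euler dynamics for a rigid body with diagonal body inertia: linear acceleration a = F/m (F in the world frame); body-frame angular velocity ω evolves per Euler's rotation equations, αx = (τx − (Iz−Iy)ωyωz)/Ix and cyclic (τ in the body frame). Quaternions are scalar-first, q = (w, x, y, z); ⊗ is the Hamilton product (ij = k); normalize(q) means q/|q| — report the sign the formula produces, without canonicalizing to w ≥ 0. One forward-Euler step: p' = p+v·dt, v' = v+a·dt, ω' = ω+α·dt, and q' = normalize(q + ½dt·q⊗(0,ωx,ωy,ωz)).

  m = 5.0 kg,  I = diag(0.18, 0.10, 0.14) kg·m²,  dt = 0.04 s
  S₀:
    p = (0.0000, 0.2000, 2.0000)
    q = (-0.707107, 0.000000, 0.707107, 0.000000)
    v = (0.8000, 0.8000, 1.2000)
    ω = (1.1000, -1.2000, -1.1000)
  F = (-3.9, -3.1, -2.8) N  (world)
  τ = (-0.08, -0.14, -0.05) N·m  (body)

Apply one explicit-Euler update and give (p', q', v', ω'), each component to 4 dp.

p' = (0.0320, 0.2320, 2.0480)
q' = (-0.6896, -0.0311, 0.7235, 0.0000)
v' = (0.7688, 0.7752, 1.1776)
ω' = (1.0705, -1.2366, -1.1445)

new position p' = (0.0320, 0.2320, 2.0480)
v' = v + a·dt = (0.7688, 0.7752, 1.1776)
precession coupling ω×(Iω) = (0.0528, -0.0484, 0.1056)
angular accel α = (-0.7378, -0.9160, -1.1114)
ω + α·dt = (1.0705, -1.2366, -1.1445)
q⊗(0,ω) = (0.8485284, -1.5556354, 0.8485284, 0.0000000)
updated quaternion q' = (-0.6896, -0.0311, 0.7235, 0.0000)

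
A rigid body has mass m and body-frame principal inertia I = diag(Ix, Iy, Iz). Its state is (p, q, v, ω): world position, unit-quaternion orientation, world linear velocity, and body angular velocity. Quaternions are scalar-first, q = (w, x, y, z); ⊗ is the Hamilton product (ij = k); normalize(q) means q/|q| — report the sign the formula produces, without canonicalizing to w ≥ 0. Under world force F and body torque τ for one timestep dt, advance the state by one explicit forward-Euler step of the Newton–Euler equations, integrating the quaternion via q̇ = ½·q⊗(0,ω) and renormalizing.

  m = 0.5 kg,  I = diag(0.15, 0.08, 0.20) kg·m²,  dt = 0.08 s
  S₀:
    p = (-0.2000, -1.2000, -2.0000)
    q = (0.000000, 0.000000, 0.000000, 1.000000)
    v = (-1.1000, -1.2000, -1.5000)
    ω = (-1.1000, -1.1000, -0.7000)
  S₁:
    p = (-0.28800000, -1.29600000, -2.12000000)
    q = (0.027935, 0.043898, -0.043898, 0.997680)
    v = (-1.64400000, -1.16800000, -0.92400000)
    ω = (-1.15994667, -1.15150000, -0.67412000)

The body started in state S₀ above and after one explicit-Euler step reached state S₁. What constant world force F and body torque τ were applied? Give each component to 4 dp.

F = (-3.4000, 0.2000, 3.6000)
τ = (-0.0200, -0.0900, -0.0200)

Δω = ω₁−ω₀ = (-0.05994667, -0.05150000, 0.02588000)
τ = I·(Δω/dt) + ω₀×(Iω₀) = (-0.0200, -0.0900, -0.0200)
velocity change Δv = (-0.54400000, 0.03200000, 0.57600000)
m·(v₁−v₀)/dt = (-3.4000, 0.2000, 3.6000)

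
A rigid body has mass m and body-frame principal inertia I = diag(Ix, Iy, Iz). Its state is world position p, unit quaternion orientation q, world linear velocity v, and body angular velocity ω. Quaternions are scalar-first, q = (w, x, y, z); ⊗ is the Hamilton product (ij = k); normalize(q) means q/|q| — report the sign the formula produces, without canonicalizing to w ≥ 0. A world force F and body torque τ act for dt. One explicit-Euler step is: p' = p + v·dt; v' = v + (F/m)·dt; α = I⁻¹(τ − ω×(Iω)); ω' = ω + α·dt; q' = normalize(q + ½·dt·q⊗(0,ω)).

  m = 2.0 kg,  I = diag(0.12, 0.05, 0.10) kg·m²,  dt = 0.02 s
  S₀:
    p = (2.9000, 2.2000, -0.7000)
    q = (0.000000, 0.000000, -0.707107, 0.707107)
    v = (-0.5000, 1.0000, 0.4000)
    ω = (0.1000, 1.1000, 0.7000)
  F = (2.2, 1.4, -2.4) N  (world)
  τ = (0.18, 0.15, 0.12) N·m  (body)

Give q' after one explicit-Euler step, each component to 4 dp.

q' = (0.0028, -0.0127, -0.7063, 0.7078)

q⊗(0,ω) = (0.2828428, -1.2727926, 0.0707107, 0.0707107)
q + ½dt·q⊗(0,ω), renormalized = (0.0028, -0.0127, -0.7063, 0.7078)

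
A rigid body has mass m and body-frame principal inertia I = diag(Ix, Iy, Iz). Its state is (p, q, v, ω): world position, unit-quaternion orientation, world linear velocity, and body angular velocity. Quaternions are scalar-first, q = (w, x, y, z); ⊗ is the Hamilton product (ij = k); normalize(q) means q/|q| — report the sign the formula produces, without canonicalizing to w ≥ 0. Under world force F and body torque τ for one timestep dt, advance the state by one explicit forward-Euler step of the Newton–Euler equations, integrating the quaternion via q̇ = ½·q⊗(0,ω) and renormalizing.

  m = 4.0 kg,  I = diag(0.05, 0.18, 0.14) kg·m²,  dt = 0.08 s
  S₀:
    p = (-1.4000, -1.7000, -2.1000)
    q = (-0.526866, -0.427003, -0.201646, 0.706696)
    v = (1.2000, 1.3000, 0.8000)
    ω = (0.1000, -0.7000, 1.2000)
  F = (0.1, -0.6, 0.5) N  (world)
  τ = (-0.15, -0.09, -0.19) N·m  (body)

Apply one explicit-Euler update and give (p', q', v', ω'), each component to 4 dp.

p' = (-1.3040, -1.5960, -2.0360)
q' = (-0.5639, -0.4184, -0.1633, 0.6931)
v' = (1.2020, 1.2880, 0.8100)
ω' = (-0.1938, -0.7352, 1.0966)

angular accel α = (-3.6720, -0.4400, -1.2921)
new body rate ω' = (-0.1938, -0.7352, 1.0966)
q⊗(0,ω) = (-0.9464871, 0.2000254, 0.9518794, -0.3131725)
q' = normalize(q + ½dt·q⊗(0,ω)) = (-0.5639, -0.4184, -0.1633, 0.6931)
p' = p + v·dt = (-1.3040, -1.5960, -2.0360)
v' = v + a·dt = (1.2020, 1.2880, 0.8100)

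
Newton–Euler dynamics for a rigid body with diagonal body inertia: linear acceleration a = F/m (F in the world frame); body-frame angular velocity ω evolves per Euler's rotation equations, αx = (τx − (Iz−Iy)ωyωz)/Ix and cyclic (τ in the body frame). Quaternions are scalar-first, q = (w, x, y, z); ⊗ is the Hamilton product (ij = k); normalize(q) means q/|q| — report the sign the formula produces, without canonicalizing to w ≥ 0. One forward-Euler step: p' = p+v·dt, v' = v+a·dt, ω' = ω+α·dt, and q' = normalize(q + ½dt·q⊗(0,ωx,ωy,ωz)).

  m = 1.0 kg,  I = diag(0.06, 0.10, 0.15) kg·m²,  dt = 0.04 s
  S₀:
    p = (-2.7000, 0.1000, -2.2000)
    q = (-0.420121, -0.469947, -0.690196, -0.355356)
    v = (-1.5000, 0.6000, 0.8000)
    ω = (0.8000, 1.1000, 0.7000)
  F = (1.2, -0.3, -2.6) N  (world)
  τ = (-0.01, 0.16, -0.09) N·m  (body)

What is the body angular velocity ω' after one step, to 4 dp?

ω' = (0.7677, 1.1842, 0.6666)

angular accel α = (-0.8083, 2.1040, -0.8347)
new body rate ω' = (0.7677, 1.1842, 0.6666)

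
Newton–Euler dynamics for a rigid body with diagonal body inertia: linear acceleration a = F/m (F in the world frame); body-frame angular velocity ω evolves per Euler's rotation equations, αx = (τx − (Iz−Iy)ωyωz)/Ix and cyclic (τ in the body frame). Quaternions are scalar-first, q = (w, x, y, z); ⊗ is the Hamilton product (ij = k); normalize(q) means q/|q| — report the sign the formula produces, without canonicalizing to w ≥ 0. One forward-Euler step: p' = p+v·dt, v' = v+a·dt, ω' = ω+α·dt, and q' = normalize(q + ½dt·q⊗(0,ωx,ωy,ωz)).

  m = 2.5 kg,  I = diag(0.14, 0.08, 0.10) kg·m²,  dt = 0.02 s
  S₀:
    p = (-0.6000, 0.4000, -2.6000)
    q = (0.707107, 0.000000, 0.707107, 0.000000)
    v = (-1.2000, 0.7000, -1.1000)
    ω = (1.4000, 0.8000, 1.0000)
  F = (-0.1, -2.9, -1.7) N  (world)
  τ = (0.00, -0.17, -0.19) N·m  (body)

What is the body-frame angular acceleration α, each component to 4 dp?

α = (-0.1143, -2.8250, -1.2280)

gyro term ω×Iω = (0.0160, 0.0560, -0.0672)
α = I⁻¹(τ − ω×Iω) = (-0.1143, -2.8250, -1.2280)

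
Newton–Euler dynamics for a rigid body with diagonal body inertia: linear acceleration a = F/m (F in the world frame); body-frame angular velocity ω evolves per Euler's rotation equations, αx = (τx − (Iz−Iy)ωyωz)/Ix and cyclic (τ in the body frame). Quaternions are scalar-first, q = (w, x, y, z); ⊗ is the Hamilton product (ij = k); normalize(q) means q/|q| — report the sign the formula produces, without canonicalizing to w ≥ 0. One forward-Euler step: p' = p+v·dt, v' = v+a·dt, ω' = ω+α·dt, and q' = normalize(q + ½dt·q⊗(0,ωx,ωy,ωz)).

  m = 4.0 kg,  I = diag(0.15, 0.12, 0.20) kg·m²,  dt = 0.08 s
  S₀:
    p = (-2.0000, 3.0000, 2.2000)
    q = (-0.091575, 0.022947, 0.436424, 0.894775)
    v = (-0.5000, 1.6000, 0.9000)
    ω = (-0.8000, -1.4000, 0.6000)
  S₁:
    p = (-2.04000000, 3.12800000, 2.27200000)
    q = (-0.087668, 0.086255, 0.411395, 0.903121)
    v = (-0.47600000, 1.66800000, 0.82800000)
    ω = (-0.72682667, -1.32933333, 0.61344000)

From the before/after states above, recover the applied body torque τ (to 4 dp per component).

τ = (0.0700, 0.1300, 0.0000)

ω₁ − ω₀ = (0.07317333, 0.07066667, 0.01344000)
gyro term ω₀×Iω₀ = (-0.0672, 0.0240, -0.0336)
τ = I·(Δω/dt) + ω₀×(Iω₀) = (0.0700, 0.1300, 0.0000)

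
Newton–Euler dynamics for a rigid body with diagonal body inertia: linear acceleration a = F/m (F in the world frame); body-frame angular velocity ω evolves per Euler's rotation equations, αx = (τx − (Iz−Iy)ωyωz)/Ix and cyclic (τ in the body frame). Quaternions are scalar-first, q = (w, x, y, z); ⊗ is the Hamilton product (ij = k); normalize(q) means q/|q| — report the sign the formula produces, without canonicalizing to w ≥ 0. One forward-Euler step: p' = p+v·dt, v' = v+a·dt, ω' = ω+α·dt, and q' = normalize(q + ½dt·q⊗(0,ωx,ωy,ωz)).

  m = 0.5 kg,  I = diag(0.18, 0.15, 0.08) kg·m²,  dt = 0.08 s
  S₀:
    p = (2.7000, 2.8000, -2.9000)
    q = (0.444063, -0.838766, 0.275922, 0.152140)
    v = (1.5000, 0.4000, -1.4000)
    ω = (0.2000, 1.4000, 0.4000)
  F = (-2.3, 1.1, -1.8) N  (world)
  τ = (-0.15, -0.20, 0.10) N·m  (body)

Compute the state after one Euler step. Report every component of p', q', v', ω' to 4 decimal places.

α = I⁻¹(τ − ω×Iω) = (-0.6156, -1.3867, 1.3550)
ω' = ω + α·dt = (0.1508, 1.2891, 0.5084)
q⊗(0,ω) = (-0.2793936, -0.0138146, 0.9876226, -1.0518316)
q' = normalize(q + ½dt·q⊗(0,ω)) = (0.4321, -0.8379, 0.3149, 0.1099)
p + v·dt = (2.8200, 2.8320, -3.0120)
v' = v + a·dt = (1.1320, 0.5760, -1.6880)

p' = (2.8200, 2.8320, -3.0120)
q' = (0.4321, -0.8379, 0.3149, 0.1099)
v' = (1.1320, 0.5760, -1.6880)
ω' = (0.1508, 1.2891, 0.5084)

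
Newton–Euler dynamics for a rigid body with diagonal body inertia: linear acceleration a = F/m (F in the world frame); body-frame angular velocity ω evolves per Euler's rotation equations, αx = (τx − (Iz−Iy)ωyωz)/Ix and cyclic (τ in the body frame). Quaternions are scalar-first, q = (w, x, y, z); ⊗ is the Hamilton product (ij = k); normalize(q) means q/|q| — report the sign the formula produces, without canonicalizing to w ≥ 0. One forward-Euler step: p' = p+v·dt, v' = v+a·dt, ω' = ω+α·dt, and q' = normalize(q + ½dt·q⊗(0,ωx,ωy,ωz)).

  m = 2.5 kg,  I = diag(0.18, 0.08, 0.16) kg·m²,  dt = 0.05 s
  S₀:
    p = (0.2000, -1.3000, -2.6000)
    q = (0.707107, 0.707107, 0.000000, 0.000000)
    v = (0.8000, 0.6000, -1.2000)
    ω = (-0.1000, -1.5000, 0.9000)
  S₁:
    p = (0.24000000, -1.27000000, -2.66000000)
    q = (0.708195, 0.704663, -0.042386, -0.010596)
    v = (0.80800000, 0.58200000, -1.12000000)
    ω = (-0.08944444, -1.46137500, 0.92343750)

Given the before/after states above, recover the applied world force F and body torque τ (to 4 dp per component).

Δω = ω₁−ω₀ = (0.01055556, 0.03862500, 0.02343750)
ω₀×(Iω₀) = (-0.1080, -0.0018, -0.0150)
τ = I·(Δω/dt) + ω₀×(Iω₀) = (-0.0700, 0.0600, 0.0600)
v₁ − v₀ = (0.00800000, -0.01800000, 0.08000000)
applied force F = (0.4000, -0.9000, 4.0000)

F = (0.4000, -0.9000, 4.0000)
τ = (-0.0700, 0.0600, 0.0600)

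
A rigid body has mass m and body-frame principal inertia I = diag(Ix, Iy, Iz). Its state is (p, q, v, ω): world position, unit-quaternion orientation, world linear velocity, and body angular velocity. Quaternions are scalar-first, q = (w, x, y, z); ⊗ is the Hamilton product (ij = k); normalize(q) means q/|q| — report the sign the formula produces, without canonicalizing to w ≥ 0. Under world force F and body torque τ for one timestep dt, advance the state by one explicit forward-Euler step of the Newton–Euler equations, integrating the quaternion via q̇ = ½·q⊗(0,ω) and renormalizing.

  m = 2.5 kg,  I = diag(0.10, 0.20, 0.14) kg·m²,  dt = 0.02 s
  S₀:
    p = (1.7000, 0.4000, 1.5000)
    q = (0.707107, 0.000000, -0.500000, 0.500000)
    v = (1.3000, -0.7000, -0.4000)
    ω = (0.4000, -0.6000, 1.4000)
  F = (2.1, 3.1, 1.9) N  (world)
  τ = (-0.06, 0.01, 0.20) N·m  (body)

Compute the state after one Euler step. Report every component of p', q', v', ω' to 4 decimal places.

p' = (1.7260, 0.3860, 1.4920)
q' = (0.6970, -0.0012, -0.5022, 0.5118)
v' = (1.3168, -0.6752, -0.3848)
ω' = (0.3779, -0.5968, 1.4320)

precession coupling ω×(Iω) = (0.0504, -0.0224, -0.0240)
α = I⁻¹(τ − ω×Iω) = (-1.1040, 0.1620, 1.6000)
new body rate ω' = (0.3779, -0.5968, 1.4320)
q⊗(0,ω) = (-1.0000000, -0.1171572, -0.2242642, 1.1899498)
q' = normalize(q + ½dt·q⊗(0,ω)) = (0.6970, -0.0012, -0.5022, 0.5118)
a = (0.8400, 1.2400, 0.7600)
p + v·dt = (1.7260, 0.3860, 1.4920)
new velocity v' = (1.3168, -0.6752, -0.3848)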